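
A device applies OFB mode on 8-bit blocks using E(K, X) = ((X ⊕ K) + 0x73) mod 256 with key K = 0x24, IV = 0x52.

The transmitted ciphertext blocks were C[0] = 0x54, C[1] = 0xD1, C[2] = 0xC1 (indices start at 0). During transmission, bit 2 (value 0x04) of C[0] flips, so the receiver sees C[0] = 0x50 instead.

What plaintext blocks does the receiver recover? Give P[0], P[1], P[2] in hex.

P[0] = 0xB9, P[1] = 0x91, P[2] = 0x16

OFB decryption: S_i = E(K, S_{i−1}) with S_{−1} = IV; P_i = C_i ⊕ S_i.
Only C[0] changed, to 0x50. In OFB, a change in C_i flips the same bit in P_i only; the keystream is unaffected. Decrypting the received ciphertext:
P[0]: S = E(K, 0x52) = 0xE9; 0x50 ⊕ 0xE9 = 0xB9.
P[1]: S = E(K, 0xE9) = 0x40; 0xD1 ⊕ 0x40 = 0x91.
P[2]: S = E(K, 0x40) = 0xD7; 0xC1 ⊕ 0xD7 = 0x16.
Blocks that differ from the original plaintext: P[0].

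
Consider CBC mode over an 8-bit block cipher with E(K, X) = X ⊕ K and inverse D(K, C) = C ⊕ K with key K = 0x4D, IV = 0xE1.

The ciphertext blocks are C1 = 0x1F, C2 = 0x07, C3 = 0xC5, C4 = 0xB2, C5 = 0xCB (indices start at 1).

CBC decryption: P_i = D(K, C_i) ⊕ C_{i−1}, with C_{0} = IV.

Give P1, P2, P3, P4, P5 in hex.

P1: D(K, 0x1F) = 0x52; 0x52 ⊕ 0xE1 = 0xB3.
P2: D(K, 0x07) = 0x4A; 0x4A ⊕ 0x1F = 0x55.
P3: D(K, 0xC5) = 0x88; 0x88 ⊕ 0x07 = 0x8F.
P4: D(K, 0xB2) = 0xFF; 0xFF ⊕ 0xC5 = 0x3A.
P5: D(K, 0xCB) = 0x86; 0x86 ⊕ 0xB2 = 0x34.

P1 = 0xB3, P2 = 0x55, P3 = 0x8F, P4 = 0x3A, P5 = 0x34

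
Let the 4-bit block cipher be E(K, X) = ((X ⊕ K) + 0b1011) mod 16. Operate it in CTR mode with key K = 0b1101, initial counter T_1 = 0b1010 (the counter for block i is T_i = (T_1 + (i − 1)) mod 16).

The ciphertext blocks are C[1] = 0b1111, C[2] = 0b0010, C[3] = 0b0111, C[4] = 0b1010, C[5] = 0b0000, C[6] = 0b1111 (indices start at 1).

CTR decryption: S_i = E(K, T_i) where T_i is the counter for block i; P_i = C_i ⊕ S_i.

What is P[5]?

P[5]: T = 0b1110, S = E(K, T) = 0b1110; 0b0000 ⊕ 0b1110 = 0b1110.

P[5] = 0b1110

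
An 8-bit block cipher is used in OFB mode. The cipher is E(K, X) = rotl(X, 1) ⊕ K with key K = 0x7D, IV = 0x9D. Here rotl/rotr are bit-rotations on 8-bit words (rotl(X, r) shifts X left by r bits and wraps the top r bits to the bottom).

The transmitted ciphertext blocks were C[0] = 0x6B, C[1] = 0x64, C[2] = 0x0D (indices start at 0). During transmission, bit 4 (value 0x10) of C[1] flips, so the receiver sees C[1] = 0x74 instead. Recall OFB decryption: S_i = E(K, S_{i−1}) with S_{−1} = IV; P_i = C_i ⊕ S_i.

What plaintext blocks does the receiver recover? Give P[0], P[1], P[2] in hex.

P[0] = 0x2D, P[1] = 0x85, P[2] = 0x93

Only C[1] changed, to 0x74. In OFB, a change in C_i flips the same bit in P_i only; the keystream is unaffected. Decrypting the received ciphertext:
P[0]: S = E(K, 0x9D) = 0x46; 0x6B ⊕ 0x46 = 0x2D.
P[1]: S = E(K, 0x46) = 0xF1; 0x74 ⊕ 0xF1 = 0x85.
P[2]: S = E(K, 0xF1) = 0x9E; 0x0D ⊕ 0x9E = 0x93.
Blocks that differ from the original plaintext: P[1].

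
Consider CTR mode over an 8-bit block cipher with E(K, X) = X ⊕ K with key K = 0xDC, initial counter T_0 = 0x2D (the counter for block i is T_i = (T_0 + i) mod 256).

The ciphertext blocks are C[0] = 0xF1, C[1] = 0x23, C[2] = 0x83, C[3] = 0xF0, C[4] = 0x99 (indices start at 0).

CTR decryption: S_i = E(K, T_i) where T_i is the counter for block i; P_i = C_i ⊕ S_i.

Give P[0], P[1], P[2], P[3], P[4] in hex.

P[0]: T = 0x2D, S = E(K, T) = 0xF1; 0xF1 ⊕ 0xF1 = 0x00.
P[1]: T = 0x2E, S = E(K, T) = 0xF2; 0x23 ⊕ 0xF2 = 0xD1.
P[2]: T = 0x2F, S = E(K, T) = 0xF3; 0x83 ⊕ 0xF3 = 0x70.
P[3]: T = 0x30, S = E(K, T) = 0xEC; 0xF0 ⊕ 0xEC = 0x1C.
P[4]: T = 0x31, S = E(K, T) = 0xED; 0x99 ⊕ 0xED = 0x74.

P[0] = 0x00, P[1] = 0xD1, P[2] = 0x70, P[3] = 0x1C, P[4] = 0x74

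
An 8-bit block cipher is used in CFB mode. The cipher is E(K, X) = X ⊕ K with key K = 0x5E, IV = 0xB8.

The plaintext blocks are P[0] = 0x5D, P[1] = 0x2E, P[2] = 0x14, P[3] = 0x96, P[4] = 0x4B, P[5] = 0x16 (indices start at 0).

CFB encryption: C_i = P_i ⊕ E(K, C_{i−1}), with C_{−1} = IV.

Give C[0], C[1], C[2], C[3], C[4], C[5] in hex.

C[0]: E(K, 0xB8) = 0xE6; 0x5D ⊕ 0xE6 = 0xBB.
C[1]: E(K, 0xBB) = 0xE5; 0x2E ⊕ 0xE5 = 0xCB.
C[2]: E(K, 0xCB) = 0x95; 0x14 ⊕ 0x95 = 0x81.
C[3]: E(K, 0x81) = 0xDF; 0x96 ⊕ 0xDF = 0x49.
C[4]: E(K, 0x49) = 0x17; 0x4B ⊕ 0x17 = 0x5C.
C[5]: E(K, 0x5C) = 0x02; 0x16 ⊕ 0x02 = 0x14.

C[0] = 0xBB, C[1] = 0xCB, C[2] = 0x81, C[3] = 0x49, C[4] = 0x5C, C[5] = 0x14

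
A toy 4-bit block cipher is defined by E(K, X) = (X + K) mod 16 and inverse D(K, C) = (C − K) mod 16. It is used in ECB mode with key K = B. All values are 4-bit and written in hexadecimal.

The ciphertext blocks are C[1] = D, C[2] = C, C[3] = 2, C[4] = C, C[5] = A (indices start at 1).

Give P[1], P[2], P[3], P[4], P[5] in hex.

P[1] = 2, P[2] = 1, P[3] = 7, P[4] = 1, P[5] = F

ECB decryption: P_i = D(K, C_i).
P[1]: D(K, D) = 2.
P[2]: D(K, C) = 1.
P[3]: D(K, 2) = 7.
P[4]: D(K, C) = 1.
P[5]: D(K, A) = F.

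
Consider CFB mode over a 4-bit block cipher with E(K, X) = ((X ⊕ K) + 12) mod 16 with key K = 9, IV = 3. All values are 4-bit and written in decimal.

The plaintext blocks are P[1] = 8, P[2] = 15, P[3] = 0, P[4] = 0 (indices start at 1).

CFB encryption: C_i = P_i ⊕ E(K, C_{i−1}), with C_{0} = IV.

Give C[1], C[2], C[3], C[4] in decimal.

C[1]: E(K, 3) = 6; 8 ⊕ 6 = 14.
C[2]: E(K, 14) = 3; 15 ⊕ 3 = 12.
C[3]: E(K, 12) = 1; 0 ⊕ 1 = 1.
C[4]: E(K, 1) = 4; 0 ⊕ 4 = 4.

C[1] = 14, C[2] = 12, C[3] = 1, C[4] = 4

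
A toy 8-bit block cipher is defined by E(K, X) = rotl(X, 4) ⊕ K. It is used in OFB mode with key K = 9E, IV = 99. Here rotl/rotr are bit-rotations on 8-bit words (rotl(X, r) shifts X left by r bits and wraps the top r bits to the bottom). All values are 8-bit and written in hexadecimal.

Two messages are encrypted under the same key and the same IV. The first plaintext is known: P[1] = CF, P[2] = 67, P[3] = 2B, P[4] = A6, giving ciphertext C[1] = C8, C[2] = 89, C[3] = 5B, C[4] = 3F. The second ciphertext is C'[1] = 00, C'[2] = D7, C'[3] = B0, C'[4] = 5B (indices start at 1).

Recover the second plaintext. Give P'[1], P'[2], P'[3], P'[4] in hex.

In OFB with a reused IV, both messages share the same keystream S_i, so C_i ⊕ C'_i = P_i ⊕ P'_i and thus P'_i = P_i ⊕ C_i ⊕ C'_i.
P'[1]: CF ⊕ C8 ⊕ 00 = 07.
P'[2]: 67 ⊕ 89 ⊕ D7 = 39.
P'[3]: 2B ⊕ 5B ⊕ B0 = C0.
P'[4]: A6 ⊕ 3F ⊕ 5B = C2.

P'[1] = 07, P'[2] = 39, P'[3] = C0, P'[4] = C2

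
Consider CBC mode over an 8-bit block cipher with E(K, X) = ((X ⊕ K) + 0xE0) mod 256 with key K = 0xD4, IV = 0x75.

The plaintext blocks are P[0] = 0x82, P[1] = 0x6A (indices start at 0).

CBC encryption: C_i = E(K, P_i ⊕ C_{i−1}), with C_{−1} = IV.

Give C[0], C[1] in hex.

C[0] = 0x03, C[1] = 0x9D

C[0]: P[0] ⊕ 0x75 = 0xF7; E(K, 0xF7) = 0x03.
C[1]: P[1] ⊕ 0x03 = 0x69; E(K, 0x69) = 0x9D.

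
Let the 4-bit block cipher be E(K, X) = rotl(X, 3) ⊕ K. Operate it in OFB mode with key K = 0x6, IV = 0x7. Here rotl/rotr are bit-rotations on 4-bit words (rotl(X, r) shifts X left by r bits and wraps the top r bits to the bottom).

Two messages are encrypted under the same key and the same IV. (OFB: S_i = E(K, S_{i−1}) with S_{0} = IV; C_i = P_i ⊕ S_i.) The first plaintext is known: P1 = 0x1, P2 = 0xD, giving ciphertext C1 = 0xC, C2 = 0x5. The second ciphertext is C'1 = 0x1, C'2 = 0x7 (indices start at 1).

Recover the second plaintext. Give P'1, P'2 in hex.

In OFB with a reused IV, both messages share the same keystream S_i, so C_i ⊕ C'_i = P_i ⊕ P'_i and thus P'_i = P_i ⊕ C_i ⊕ C'_i.
P'1: 0x1 ⊕ 0xC ⊕ 0x1 = 0xC.
P'2: 0xD ⊕ 0x5 ⊕ 0x7 = 0xF.

P'1 = 0xC, P'2 = 0xF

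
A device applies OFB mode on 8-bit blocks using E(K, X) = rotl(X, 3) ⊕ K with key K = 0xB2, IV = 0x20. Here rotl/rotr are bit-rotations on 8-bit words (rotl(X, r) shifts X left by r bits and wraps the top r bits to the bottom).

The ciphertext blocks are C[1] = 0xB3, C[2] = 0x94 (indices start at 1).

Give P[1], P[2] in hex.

P[1] = 0x00, P[2] = 0xBB

OFB decryption: S_i = E(K, S_{i−1}) with S_{0} = IV; P_i = C_i ⊕ S_i.
P[1]: S = E(K, 0x20) = 0xB3; 0xB3 ⊕ 0xB3 = 0x00.
P[2]: S = E(K, 0xB3) = 0x2F; 0x94 ⊕ 0x2F = 0xBB.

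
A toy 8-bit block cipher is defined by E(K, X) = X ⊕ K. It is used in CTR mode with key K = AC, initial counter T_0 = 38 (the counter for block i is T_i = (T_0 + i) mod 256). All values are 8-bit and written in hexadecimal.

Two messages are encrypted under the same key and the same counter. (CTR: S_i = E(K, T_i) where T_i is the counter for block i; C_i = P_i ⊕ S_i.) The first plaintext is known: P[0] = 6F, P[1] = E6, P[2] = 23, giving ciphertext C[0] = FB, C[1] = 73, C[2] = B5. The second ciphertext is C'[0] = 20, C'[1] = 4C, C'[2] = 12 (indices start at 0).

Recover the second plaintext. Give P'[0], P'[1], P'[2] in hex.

P'[0] = B4, P'[1] = D9, P'[2] = 84

In CTR with a reused counter, both messages share the same keystream S_i, so C_i ⊕ C'_i = P_i ⊕ P'_i and thus P'_i = P_i ⊕ C_i ⊕ C'_i.
P'[0]: 6F ⊕ FB ⊕ 20 = B4.
P'[1]: E6 ⊕ 73 ⊕ 4C = D9.
P'[2]: 23 ⊕ B5 ⊕ 12 = 84.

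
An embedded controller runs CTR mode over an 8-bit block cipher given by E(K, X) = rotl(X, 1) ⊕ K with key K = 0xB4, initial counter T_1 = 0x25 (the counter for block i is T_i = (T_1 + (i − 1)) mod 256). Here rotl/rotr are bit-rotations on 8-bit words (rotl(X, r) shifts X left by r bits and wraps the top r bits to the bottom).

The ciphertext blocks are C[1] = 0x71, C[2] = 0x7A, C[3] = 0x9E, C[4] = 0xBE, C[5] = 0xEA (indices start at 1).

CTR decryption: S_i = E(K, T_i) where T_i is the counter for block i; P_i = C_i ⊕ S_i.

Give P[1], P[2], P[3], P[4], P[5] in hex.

P[1]: T = 0x25, S = E(K, T) = 0xFE; 0x71 ⊕ 0xFE = 0x8F.
P[2]: T = 0x26, S = E(K, T) = 0xF8; 0x7A ⊕ 0xF8 = 0x82.
P[3]: T = 0x27, S = E(K, T) = 0xFA; 0x9E ⊕ 0xFA = 0x64.
P[4]: T = 0x28, S = E(K, T) = 0xE4; 0xBE ⊕ 0xE4 = 0x5A.
P[5]: T = 0x29, S = E(K, T) = 0xE6; 0xEA ⊕ 0xE6 = 0x0C.

P[1] = 0x8F, P[2] = 0x82, P[3] = 0x64, P[4] = 0x5A, P[5] = 0x0C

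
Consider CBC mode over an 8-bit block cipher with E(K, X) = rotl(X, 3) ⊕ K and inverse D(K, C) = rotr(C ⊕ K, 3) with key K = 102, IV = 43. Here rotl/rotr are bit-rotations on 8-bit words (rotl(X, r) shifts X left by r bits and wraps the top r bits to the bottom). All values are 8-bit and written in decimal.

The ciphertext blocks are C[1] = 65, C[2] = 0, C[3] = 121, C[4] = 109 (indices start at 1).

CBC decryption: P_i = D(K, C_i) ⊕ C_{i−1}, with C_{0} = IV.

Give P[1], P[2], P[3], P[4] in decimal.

P[1] = 207, P[2] = 141, P[3] = 227, P[4] = 24

P[1]: D(K, 65) = 228; 228 ⊕ 43 = 207.
P[2]: D(K, 0) = 204; 204 ⊕ 65 = 141.
P[3]: D(K, 121) = 227; 227 ⊕ 0 = 227.
P[4]: D(K, 109) = 97; 97 ⊕ 121 = 24.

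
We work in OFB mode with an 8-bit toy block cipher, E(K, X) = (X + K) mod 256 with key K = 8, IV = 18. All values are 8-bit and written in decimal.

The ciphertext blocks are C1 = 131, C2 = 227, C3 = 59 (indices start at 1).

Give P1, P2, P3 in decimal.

OFB decryption: S_i = E(K, S_{i−1}) with S_{0} = IV; P_i = C_i ⊕ S_i.
P1: S = E(K, 18) = 26; 131 ⊕ 26 = 153.
P2: S = E(K, 26) = 34; 227 ⊕ 34 = 193.
P3: S = E(K, 34) = 42; 59 ⊕ 42 = 17.

P1 = 153, P2 = 193, P3 = 17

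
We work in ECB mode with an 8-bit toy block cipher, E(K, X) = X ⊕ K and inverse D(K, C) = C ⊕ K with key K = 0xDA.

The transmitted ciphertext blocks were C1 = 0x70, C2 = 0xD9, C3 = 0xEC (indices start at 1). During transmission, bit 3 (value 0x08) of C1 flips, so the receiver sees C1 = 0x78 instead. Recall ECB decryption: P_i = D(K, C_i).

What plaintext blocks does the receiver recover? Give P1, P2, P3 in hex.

Only C1 changed, to 0x78. In ECB, a change in C_i affects only P_i. Decrypting the received ciphertext:
P1: D(K, 0x78) = 0xA2.
P2: D(K, 0xD9) = 0x03.
P3: D(K, 0xEC) = 0x36.
Blocks that differ from the original plaintext: P1.

P1 = 0xA2, P2 = 0x03, P3 = 0x36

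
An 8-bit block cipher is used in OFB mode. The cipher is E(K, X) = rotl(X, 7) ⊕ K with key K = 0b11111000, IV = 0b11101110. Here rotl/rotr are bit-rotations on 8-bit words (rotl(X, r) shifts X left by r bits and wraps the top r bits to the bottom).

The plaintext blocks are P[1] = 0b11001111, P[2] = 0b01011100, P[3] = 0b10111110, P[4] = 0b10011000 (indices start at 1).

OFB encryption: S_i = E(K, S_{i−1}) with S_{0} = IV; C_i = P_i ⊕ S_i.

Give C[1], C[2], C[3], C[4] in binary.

C[1]: S = E(K, 0b11101110) = 0b10001111; 0b11001111 ⊕ 0b10001111 = 0b01000000.
C[2]: S = E(K, 0b10001111) = 0b00111111; 0b01011100 ⊕ 0b00111111 = 0b01100011.
C[3]: S = E(K, 0b00111111) = 0b01100111; 0b10111110 ⊕ 0b01100111 = 0b11011001.
C[4]: S = E(K, 0b01100111) = 0b01001011; 0b10011000 ⊕ 0b01001011 = 0b11010011.

C[1] = 0b01000000, C[2] = 0b01100011, C[3] = 0b11011001, C[4] = 0b11010011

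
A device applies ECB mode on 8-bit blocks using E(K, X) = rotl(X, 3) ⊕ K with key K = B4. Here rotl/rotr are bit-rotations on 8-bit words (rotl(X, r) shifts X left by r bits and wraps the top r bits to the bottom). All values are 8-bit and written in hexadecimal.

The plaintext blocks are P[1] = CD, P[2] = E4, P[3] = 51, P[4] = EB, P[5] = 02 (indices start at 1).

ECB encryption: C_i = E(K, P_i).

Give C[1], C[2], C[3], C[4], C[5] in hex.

C[1]: E(K, CD) = DA.
C[2]: E(K, E4) = 93.
C[3]: E(K, 51) = 3E.
C[4]: E(K, EB) = EB.
C[5]: E(K, 02) = A4.

C[1] = DA, C[2] = 93, C[3] = 3E, C[4] = EB, C[5] = A4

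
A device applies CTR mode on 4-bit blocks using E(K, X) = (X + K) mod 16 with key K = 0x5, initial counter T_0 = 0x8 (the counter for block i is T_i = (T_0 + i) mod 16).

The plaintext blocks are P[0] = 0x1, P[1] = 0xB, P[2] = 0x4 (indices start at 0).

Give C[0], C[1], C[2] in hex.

CTR encryption: S_i = E(K, T_i) where T_i is the counter for block i; C_i = P_i ⊕ S_i.
C[0]: T = 0x8, S = E(K, T) = 0xD; 0x1 ⊕ 0xD = 0xC.
C[1]: T = 0x9, S = E(K, T) = 0xE; 0xB ⊕ 0xE = 0x5.
C[2]: T = 0xA, S = E(K, T) = 0xF; 0x4 ⊕ 0xF = 0xB.

C[0] = 0xC, C[1] = 0x5, C[2] = 0xB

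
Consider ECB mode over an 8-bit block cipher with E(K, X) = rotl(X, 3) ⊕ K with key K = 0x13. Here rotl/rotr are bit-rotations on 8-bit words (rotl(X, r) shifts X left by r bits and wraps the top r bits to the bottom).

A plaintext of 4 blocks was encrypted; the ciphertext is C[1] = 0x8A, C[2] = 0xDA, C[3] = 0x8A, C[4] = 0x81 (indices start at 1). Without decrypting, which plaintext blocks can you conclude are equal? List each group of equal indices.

ECB encrypts each block independently with the same key, so equal ciphertext blocks imply equal plaintext blocks.
C[1] = C[3] = 0x8A, so P[1] = P[3].

P[1] = P[3]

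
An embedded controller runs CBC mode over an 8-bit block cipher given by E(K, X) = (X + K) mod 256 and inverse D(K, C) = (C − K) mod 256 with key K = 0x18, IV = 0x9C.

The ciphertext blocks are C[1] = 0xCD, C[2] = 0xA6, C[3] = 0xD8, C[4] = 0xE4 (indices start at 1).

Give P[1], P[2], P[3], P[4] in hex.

P[1] = 0x29, P[2] = 0x43, P[3] = 0x66, P[4] = 0x14

CBC decryption: P_i = D(K, C_i) ⊕ C_{i−1}, with C_{0} = IV.
P[1]: D(K, 0xCD) = 0xB5; 0xB5 ⊕ 0x9C = 0x29.
P[2]: D(K, 0xA6) = 0x8E; 0x8E ⊕ 0xCD = 0x43.
P[3]: D(K, 0xD8) = 0xC0; 0xC0 ⊕ 0xA6 = 0x66.
P[4]: D(K, 0xE4) = 0xCC; 0xCC ⊕ 0xD8 = 0x14.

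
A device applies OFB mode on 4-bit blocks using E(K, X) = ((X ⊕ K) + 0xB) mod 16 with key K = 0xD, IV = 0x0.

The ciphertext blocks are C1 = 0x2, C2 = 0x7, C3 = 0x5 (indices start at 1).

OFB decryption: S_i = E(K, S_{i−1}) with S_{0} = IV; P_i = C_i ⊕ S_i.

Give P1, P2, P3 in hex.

P1 = 0xA, P2 = 0x7, P3 = 0xD

P1: S = E(K, 0x0) = 0x8; 0x2 ⊕ 0x8 = 0xA.
P2: S = E(K, 0x8) = 0x0; 0x7 ⊕ 0x0 = 0x7.
P3: S = E(K, 0x0) = 0x8; 0x5 ⊕ 0x8 = 0xD.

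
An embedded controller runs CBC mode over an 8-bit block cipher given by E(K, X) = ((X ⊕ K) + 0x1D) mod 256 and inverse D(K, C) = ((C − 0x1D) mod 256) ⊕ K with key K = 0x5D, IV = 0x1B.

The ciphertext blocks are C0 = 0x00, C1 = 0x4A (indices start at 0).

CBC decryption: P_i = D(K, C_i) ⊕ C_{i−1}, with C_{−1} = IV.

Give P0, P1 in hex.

P0: D(K, 0x00) = 0xBE; 0xBE ⊕ 0x1B = 0xA5.
P1: D(K, 0x4A) = 0x70; 0x70 ⊕ 0x00 = 0x70.

P0 = 0xA5, P1 = 0x70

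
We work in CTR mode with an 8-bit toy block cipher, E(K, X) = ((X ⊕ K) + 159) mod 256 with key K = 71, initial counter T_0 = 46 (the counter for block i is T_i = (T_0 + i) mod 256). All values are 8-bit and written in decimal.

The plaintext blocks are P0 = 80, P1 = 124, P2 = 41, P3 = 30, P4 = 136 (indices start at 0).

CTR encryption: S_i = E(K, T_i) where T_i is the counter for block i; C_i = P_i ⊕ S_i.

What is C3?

C3 = 11

C0: T = 46, S = E(K, T) = 8; 80 ⊕ 8 = 88.
C1: T = 47, S = E(K, T) = 7; 124 ⊕ 7 = 123.
C2: T = 48, S = E(K, T) = 22; 41 ⊕ 22 = 63.
C3: T = 49, S = E(K, T) = 21; 30 ⊕ 21 = 11.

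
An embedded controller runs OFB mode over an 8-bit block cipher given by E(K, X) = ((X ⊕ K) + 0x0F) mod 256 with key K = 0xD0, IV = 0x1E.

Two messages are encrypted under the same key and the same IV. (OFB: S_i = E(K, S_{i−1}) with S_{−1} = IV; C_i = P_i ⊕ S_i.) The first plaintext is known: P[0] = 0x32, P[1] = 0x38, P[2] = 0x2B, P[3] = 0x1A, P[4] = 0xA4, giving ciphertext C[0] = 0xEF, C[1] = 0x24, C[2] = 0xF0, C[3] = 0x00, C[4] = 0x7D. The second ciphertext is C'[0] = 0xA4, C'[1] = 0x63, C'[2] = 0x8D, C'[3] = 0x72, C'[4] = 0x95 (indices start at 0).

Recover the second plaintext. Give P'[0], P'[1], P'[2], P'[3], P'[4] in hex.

In OFB with a reused IV, both messages share the same keystream S_i, so C_i ⊕ C'_i = P_i ⊕ P'_i and thus P'_i = P_i ⊕ C_i ⊕ C'_i.
P'[0]: 0x32 ⊕ 0xEF ⊕ 0xA4 = 0x79.
P'[1]: 0x38 ⊕ 0x24 ⊕ 0x63 = 0x7F.
P'[2]: 0x2B ⊕ 0xF0 ⊕ 0x8D = 0x56.
P'[3]: 0x1A ⊕ 0x00 ⊕ 0x72 = 0x68.
P'[4]: 0xA4 ⊕ 0x7D ⊕ 0x95 = 0x4C.

P'[0] = 0x79, P'[1] = 0x7F, P'[2] = 0x56, P'[3] = 0x68, P'[4] = 0x4C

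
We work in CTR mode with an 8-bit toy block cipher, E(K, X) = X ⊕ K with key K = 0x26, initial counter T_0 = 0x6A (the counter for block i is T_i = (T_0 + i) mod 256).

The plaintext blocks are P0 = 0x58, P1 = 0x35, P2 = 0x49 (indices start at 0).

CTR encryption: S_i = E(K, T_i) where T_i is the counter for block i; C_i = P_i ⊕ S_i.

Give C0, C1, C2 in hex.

C0 = 0x14, C1 = 0x78, C2 = 0x03

C0: T = 0x6A, S = E(K, T) = 0x4C; 0x58 ⊕ 0x4C = 0x14.
C1: T = 0x6B, S = E(K, T) = 0x4D; 0x35 ⊕ 0x4D = 0x78.
C2: T = 0x6C, S = E(K, T) = 0x4A; 0x49 ⊕ 0x4A = 0x03.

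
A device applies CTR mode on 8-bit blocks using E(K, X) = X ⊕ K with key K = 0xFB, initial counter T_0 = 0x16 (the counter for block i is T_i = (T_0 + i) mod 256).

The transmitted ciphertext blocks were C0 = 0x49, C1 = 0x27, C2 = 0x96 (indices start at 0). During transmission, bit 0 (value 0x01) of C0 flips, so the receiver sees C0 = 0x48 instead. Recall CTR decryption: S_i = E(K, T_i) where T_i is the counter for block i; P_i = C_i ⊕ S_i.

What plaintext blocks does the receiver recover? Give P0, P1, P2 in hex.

Only C0 changed, to 0x48. In CTR, a change in C_i flips the same bit in P_i only; the keystream is unaffected. Decrypting the received ciphertext:
P0: T = 0x16, S = E(K, T) = 0xED; 0x48 ⊕ 0xED = 0xA5.
P1: T = 0x17, S = E(K, T) = 0xEC; 0x27 ⊕ 0xEC = 0xCB.
P2: T = 0x18, S = E(K, T) = 0xE3; 0x96 ⊕ 0xE3 = 0x75.
Blocks that differ from the original plaintext: P0.

P0 = 0xA5, P1 = 0xCB, P2 = 0x75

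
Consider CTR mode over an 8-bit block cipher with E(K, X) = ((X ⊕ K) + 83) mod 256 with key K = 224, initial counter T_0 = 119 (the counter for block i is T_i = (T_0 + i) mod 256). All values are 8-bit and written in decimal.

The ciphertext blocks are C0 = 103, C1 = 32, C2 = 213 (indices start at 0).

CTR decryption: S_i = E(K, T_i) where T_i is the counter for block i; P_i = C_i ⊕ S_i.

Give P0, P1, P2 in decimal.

P0: T = 119, S = E(K, T) = 234; 103 ⊕ 234 = 141.
P1: T = 120, S = E(K, T) = 235; 32 ⊕ 235 = 203.
P2: T = 121, S = E(K, T) = 236; 213 ⊕ 236 = 57.

P0 = 141, P1 = 203, P2 = 57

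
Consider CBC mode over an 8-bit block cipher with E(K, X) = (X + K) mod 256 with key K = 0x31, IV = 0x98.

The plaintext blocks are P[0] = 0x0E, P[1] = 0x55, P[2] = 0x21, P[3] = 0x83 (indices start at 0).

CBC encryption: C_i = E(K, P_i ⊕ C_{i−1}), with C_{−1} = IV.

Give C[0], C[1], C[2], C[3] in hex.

C[0] = 0xC7, C[1] = 0xC3, C[2] = 0x13, C[3] = 0xC1

C[0]: P[0] ⊕ 0x98 = 0x96; E(K, 0x96) = 0xC7.
C[1]: P[1] ⊕ 0xC7 = 0x92; E(K, 0x92) = 0xC3.
C[2]: P[2] ⊕ 0xC3 = 0xE2; E(K, 0xE2) = 0x13.
C[3]: P[3] ⊕ 0x13 = 0x90; E(K, 0x90) = 0xC1.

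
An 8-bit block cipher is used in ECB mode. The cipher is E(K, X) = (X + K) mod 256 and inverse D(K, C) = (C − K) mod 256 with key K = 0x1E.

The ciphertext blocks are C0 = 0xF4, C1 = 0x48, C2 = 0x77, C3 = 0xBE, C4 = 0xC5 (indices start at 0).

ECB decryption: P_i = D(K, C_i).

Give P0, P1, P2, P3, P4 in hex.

P0 = 0xD6, P1 = 0x2A, P2 = 0x59, P3 = 0xA0, P4 = 0xA7

P0: D(K, 0xF4) = 0xD6.
P1: D(K, 0x48) = 0x2A.
P2: D(K, 0x77) = 0x59.
P3: D(K, 0xBE) = 0xA0.
P4: D(K, 0xC5) = 0xA7.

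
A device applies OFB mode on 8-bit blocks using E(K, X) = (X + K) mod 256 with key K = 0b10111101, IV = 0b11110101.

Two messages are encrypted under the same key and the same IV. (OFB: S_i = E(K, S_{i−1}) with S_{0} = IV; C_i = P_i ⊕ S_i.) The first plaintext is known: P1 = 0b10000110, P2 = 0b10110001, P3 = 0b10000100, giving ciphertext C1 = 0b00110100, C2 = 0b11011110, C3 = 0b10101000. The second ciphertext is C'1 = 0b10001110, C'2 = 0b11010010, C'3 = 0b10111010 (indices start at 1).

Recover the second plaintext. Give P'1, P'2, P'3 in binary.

P'1 = 0b00111100, P'2 = 0b10111101, P'3 = 0b10010110

In OFB with a reused IV, both messages share the same keystream S_i, so C_i ⊕ C'_i = P_i ⊕ P'_i and thus P'_i = P_i ⊕ C_i ⊕ C'_i.
P'1: 0b10000110 ⊕ 0b00110100 ⊕ 0b10001110 = 0b00111100.
P'2: 0b10110001 ⊕ 0b11011110 ⊕ 0b11010010 = 0b10111101.
P'3: 0b10000100 ⊕ 0b10101000 ⊕ 0b10111010 = 0b10010110.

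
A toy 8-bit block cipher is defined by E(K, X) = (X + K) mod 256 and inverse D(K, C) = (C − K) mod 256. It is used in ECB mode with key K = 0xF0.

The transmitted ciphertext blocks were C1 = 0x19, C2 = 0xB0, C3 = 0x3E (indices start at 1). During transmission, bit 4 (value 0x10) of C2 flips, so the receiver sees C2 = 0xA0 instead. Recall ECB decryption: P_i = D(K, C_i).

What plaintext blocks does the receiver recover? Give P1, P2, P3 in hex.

P1 = 0x29, P2 = 0xB0, P3 = 0x4E

Only C2 changed, to 0xA0. In ECB, a change in C_i affects only P_i. Decrypting the received ciphertext:
P1: D(K, 0x19) = 0x29.
P2: D(K, 0xA0) = 0xB0.
P3: D(K, 0x3E) = 0x4E.
Blocks that differ from the original plaintext: P2.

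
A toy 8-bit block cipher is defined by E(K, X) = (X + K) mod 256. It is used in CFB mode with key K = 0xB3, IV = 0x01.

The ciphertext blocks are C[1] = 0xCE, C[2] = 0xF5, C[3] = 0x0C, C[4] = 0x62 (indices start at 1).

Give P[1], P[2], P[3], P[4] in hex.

CFB decryption: P_i = C_i ⊕ E(K, C_{i−1}), with C_{0} = IV.
P[1]: E(K, 0x01) = 0xB4; 0xCE ⊕ 0xB4 = 0x7A.
P[2]: E(K, 0xCE) = 0x81; 0xF5 ⊕ 0x81 = 0x74.
P[3]: E(K, 0xF5) = 0xA8; 0x0C ⊕ 0xA8 = 0xA4.
P[4]: E(K, 0x0C) = 0xBF; 0x62 ⊕ 0xBF = 0xDD.

P[1] = 0x7A, P[2] = 0x74, P[3] = 0xA4, P[4] = 0xDD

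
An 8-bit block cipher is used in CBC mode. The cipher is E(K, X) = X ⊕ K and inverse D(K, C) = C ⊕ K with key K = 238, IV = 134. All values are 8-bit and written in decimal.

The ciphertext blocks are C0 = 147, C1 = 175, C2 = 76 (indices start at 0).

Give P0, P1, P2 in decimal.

P0 = 251, P1 = 210, P2 = 13

CBC decryption: P_i = D(K, C_i) ⊕ C_{i−1}, with C_{−1} = IV.
P0: D(K, 147) = 125; 125 ⊕ 134 = 251.
P1: D(K, 175) = 65; 65 ⊕ 147 = 210.
P2: D(K, 76) = 162; 162 ⊕ 175 = 13.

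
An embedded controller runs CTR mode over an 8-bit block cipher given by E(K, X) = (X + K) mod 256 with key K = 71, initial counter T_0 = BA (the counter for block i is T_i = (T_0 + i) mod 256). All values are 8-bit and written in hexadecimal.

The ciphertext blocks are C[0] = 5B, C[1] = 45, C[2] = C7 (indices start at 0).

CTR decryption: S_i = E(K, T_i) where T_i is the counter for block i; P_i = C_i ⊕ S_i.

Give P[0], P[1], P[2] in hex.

P[0]: T = BA, S = E(K, T) = 2B; 5B ⊕ 2B = 70.
P[1]: T = BB, S = E(K, T) = 2C; 45 ⊕ 2C = 69.
P[2]: T = BC, S = E(K, T) = 2D; C7 ⊕ 2D = EA.

P[0] = 70, P[1] = 69, P[2] = EA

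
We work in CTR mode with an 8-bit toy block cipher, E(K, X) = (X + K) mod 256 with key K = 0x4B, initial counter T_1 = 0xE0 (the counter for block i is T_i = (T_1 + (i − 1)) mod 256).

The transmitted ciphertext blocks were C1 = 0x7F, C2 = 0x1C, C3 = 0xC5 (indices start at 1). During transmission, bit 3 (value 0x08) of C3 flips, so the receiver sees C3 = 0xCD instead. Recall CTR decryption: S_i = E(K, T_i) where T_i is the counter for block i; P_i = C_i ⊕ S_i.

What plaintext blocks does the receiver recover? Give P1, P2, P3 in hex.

P1 = 0x54, P2 = 0x30, P3 = 0xE0

Only C3 changed, to 0xCD. In CTR, a change in C_i flips the same bit in P_i only; the keystream is unaffected. Decrypting the received ciphertext:
P1: T = 0xE0, S = E(K, T) = 0x2B; 0x7F ⊕ 0x2B = 0x54.
P2: T = 0xE1, S = E(K, T) = 0x2C; 0x1C ⊕ 0x2C = 0x30.
P3: T = 0xE2, S = E(K, T) = 0x2D; 0xCD ⊕ 0x2D = 0xE0.
Blocks that differ from the original plaintext: P3.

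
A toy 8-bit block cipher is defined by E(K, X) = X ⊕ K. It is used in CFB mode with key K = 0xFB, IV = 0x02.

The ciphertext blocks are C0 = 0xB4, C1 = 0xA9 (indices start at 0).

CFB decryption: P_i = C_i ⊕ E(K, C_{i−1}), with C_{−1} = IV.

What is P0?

P0 = 0x4D

P0: E(K, 0x02) = 0xF9; 0xB4 ⊕ 0xF9 = 0x4D.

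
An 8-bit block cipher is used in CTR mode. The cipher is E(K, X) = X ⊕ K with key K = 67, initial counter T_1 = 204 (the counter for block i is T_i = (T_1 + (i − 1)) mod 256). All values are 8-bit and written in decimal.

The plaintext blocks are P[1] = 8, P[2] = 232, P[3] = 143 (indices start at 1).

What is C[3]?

CTR encryption: S_i = E(K, T_i) where T_i is the counter for block i; C_i = P_i ⊕ S_i.
C[1]: T = 204, S = E(K, T) = 143; 8 ⊕ 143 = 135.
C[2]: T = 205, S = E(K, T) = 142; 232 ⊕ 142 = 102.
C[3]: T = 206, S = E(K, T) = 141; 143 ⊕ 141 = 2.

C[3] = 2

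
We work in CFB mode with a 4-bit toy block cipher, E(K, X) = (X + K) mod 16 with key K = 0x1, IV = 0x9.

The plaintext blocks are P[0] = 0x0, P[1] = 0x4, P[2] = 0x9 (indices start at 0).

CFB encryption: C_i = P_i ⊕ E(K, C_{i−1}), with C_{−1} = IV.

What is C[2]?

C[0]: E(K, 0x9) = 0xA; 0x0 ⊕ 0xA = 0xA.
C[1]: E(K, 0xA) = 0xB; 0x4 ⊕ 0xB = 0xF.
C[2]: E(K, 0xF) = 0x0; 0x9 ⊕ 0x0 = 0x9.

C[2] = 0x9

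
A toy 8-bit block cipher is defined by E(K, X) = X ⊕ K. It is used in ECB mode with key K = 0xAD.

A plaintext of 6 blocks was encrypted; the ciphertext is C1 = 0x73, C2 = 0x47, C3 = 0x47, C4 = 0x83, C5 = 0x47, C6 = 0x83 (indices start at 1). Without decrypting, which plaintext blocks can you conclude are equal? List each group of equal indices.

P2 = P3 = P5; P4 = P6

ECB encrypts each block independently with the same key, so equal ciphertext blocks imply equal plaintext blocks.
C2 = C3 = C5 = 0x47, so P2 = P3 = P5.
C4 = C6 = 0x83, so P4 = P6.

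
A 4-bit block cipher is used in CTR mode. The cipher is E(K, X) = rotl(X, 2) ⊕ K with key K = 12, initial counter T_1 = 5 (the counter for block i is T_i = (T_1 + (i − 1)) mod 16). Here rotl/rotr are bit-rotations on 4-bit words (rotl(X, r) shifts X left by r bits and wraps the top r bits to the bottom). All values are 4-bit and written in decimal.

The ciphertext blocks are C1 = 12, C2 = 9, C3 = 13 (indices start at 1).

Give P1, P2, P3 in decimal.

CTR decryption: S_i = E(K, T_i) where T_i is the counter for block i; P_i = C_i ⊕ S_i.
P1: T = 5, S = E(K, T) = 9; 12 ⊕ 9 = 5.
P2: T = 6, S = E(K, T) = 5; 9 ⊕ 5 = 12.
P3: T = 7, S = E(K, T) = 1; 13 ⊕ 1 = 12.

P1 = 5, P2 = 12, P3 = 12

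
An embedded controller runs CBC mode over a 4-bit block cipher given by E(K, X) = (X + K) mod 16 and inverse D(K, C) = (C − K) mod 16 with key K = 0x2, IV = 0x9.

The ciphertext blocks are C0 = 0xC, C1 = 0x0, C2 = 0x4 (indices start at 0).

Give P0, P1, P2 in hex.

CBC decryption: P_i = D(K, C_i) ⊕ C_{i−1}, with C_{−1} = IV.
P0: D(K, 0xC) = 0xA; 0xA ⊕ 0x9 = 0x3.
P1: D(K, 0x0) = 0xE; 0xE ⊕ 0xC = 0x2.
P2: D(K, 0x4) = 0x2; 0x2 ⊕ 0x0 = 0x2.

P0 = 0x3, P1 = 0x2, P2 = 0x2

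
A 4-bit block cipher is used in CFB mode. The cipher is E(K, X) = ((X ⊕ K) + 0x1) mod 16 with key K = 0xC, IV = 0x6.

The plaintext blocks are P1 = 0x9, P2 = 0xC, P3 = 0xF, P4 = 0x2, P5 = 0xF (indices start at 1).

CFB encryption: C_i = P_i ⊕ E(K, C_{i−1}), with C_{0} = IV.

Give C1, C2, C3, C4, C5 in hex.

C1: E(K, 0x6) = 0xB; 0x9 ⊕ 0xB = 0x2.
C2: E(K, 0x2) = 0xF; 0xC ⊕ 0xF = 0x3.
C3: E(K, 0x3) = 0x0; 0xF ⊕ 0x0 = 0xF.
C4: E(K, 0xF) = 0x4; 0x2 ⊕ 0x4 = 0x6.
C5: E(K, 0x6) = 0xB; 0xF ⊕ 0xB = 0x4.

C1 = 0x2, C2 = 0x3, C3 = 0xF, C4 = 0x6, C5 = 0x4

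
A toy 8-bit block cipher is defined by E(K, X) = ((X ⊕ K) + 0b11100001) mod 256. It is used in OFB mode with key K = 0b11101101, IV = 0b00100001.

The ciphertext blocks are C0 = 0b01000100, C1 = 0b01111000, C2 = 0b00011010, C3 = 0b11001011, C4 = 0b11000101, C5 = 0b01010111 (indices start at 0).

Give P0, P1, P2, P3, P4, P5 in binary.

OFB decryption: S_i = E(K, S_{i−1}) with S_{−1} = IV; P_i = C_i ⊕ S_i.
P0: S = E(K, 0b00100001) = 0b10101101; 0b01000100 ⊕ 0b10101101 = 0b11101001.
P1: S = E(K, 0b10101101) = 0b00100001; 0b01111000 ⊕ 0b00100001 = 0b01011001.
P2: S = E(K, 0b00100001) = 0b10101101; 0b00011010 ⊕ 0b10101101 = 0b10110111.
P3: S = E(K, 0b10101101) = 0b00100001; 0b11001011 ⊕ 0b00100001 = 0b11101010.
P4: S = E(K, 0b00100001) = 0b10101101; 0b11000101 ⊕ 0b10101101 = 0b01101000.
P5: S = E(K, 0b10101101) = 0b00100001; 0b01010111 ⊕ 0b00100001 = 0b01110110.

P0 = 0b11101001, P1 = 0b01011001, P2 = 0b10110111, P3 = 0b11101010, P4 = 0b01101000, P5 = 0b01110110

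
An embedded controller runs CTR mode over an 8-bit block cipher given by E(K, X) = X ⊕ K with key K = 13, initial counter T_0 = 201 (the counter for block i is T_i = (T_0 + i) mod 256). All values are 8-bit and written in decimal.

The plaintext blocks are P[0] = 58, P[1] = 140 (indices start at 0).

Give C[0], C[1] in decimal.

C[0] = 254, C[1] = 75

CTR encryption: S_i = E(K, T_i) where T_i is the counter for block i; C_i = P_i ⊕ S_i.
C[0]: T = 201, S = E(K, T) = 196; 58 ⊕ 196 = 254.
C[1]: T = 202, S = E(K, T) = 199; 140 ⊕ 199 = 75.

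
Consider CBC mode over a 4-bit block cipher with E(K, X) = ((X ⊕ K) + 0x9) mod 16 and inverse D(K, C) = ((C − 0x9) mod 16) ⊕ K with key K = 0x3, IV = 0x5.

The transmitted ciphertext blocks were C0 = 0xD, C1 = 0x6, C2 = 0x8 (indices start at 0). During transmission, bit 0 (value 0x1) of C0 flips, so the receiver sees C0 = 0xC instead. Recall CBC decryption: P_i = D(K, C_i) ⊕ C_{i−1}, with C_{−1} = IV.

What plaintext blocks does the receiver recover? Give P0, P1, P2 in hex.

Only C0 changed, to 0xC. In CBC, a change in C_i garbles P_i and flips the same bit in P_{i+1}. Decrypting the received ciphertext:
P0: D(K, 0xC) = 0x0; 0x0 ⊕ 0x5 = 0x5.
P1: D(K, 0x6) = 0xE; 0xE ⊕ 0xC = 0x2.
P2: D(K, 0x8) = 0xC; 0xC ⊕ 0x6 = 0xA.
Blocks that differ from the original plaintext: P0, P1.

P0 = 0x5, P1 = 0x2, P2 = 0xA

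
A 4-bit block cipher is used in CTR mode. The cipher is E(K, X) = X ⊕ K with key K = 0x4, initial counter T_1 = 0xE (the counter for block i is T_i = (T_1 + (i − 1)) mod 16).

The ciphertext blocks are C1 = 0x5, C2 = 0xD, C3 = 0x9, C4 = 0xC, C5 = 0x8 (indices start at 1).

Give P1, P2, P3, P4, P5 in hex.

CTR decryption: S_i = E(K, T_i) where T_i is the counter for block i; P_i = C_i ⊕ S_i.
P1: T = 0xE, S = E(K, T) = 0xA; 0x5 ⊕ 0xA = 0xF.
P2: T = 0xF, S = E(K, T) = 0xB; 0xD ⊕ 0xB = 0x6.
P3: T = 0x0, S = E(K, T) = 0x4; 0x9 ⊕ 0x4 = 0xD.
P4: T = 0x1, S = E(K, T) = 0x5; 0xC ⊕ 0x5 = 0x9.
P5: T = 0x2, S = E(K, T) = 0x6; 0x8 ⊕ 0x6 = 0xE.

P1 = 0xF, P2 = 0x6, P3 = 0xD, P4 = 0x9, P5 = 0xE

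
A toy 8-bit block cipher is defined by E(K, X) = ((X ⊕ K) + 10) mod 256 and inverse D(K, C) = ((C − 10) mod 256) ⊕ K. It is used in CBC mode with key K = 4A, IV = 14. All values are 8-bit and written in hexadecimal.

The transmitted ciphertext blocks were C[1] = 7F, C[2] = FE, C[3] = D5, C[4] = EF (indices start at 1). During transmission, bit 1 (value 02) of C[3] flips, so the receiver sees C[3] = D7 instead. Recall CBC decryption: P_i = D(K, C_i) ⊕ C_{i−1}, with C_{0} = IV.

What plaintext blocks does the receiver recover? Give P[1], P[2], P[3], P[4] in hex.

Only C[3] changed, to D7. In CBC, a change in C_i garbles P_i and flips the same bit in P_{i+1}. Decrypting the received ciphertext:
P[1]: D(K, 7F) = 25; 25 ⊕ 14 = 31.
P[2]: D(K, FE) = A4; A4 ⊕ 7F = DB.
P[3]: D(K, D7) = 8D; 8D ⊕ FE = 73.
P[4]: D(K, EF) = 95; 95 ⊕ D7 = 42.
Blocks that differ from the original plaintext: P[3], P[4].

P[1] = 31, P[2] = DB, P[3] = 73, P[4] = 42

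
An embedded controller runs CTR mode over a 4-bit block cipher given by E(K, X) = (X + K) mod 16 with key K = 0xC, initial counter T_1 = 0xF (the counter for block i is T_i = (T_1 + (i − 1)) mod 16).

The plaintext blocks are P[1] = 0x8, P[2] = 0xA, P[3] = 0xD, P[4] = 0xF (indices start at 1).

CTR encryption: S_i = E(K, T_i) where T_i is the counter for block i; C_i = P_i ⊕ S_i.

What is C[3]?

C[1]: T = 0xF, S = E(K, T) = 0xB; 0x8 ⊕ 0xB = 0x3.
C[2]: T = 0x0, S = E(K, T) = 0xC; 0xA ⊕ 0xC = 0x6.
C[3]: T = 0x1, S = E(K, T) = 0xD; 0xD ⊕ 0xD = 0x0.

C[3] = 0x0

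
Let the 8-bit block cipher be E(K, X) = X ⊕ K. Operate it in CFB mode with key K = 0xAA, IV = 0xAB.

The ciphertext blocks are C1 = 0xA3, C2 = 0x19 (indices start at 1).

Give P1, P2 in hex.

CFB decryption: P_i = C_i ⊕ E(K, C_{i−1}), with C_{0} = IV.
P1: E(K, 0xAB) = 0x01; 0xA3 ⊕ 0x01 = 0xA2.
P2: E(K, 0xA3) = 0x09; 0x19 ⊕ 0x09 = 0x10.

P1 = 0xA2, P2 = 0x10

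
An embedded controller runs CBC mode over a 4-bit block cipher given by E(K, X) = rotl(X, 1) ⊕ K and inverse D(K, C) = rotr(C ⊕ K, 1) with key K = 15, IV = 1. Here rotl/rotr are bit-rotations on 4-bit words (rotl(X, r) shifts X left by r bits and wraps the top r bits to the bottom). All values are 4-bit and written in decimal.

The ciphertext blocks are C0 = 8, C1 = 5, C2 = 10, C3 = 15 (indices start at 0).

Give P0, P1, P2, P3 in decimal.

CBC decryption: P_i = D(K, C_i) ⊕ C_{i−1}, with C_{−1} = IV.
P0: D(K, 8) = 11; 11 ⊕ 1 = 10.
P1: D(K, 5) = 5; 5 ⊕ 8 = 13.
P2: D(K, 10) = 10; 10 ⊕ 5 = 15.
P3: D(K, 15) = 0; 0 ⊕ 10 = 10.

P0 = 10, P1 = 13, P2 = 15, P3 = 10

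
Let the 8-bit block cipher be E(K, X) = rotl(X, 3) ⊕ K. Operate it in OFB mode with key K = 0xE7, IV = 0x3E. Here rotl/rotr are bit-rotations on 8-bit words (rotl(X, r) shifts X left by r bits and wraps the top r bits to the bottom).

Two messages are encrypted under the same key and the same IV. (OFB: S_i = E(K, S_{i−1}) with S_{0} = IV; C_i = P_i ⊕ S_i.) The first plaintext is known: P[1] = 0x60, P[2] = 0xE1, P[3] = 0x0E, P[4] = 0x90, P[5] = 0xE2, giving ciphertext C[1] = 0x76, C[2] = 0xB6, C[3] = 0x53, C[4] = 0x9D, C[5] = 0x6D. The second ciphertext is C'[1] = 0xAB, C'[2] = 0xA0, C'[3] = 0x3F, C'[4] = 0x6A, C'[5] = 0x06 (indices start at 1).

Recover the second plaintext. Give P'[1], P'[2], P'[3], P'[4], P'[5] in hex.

In OFB with a reused IV, both messages share the same keystream S_i, so C_i ⊕ C'_i = P_i ⊕ P'_i and thus P'_i = P_i ⊕ C_i ⊕ C'_i.
P'[1]: 0x60 ⊕ 0x76 ⊕ 0xAB = 0xBD.
P'[2]: 0xE1 ⊕ 0xB6 ⊕ 0xA0 = 0xF7.
P'[3]: 0x0E ⊕ 0x53 ⊕ 0x3F = 0x62.
P'[4]: 0x90 ⊕ 0x9D ⊕ 0x6A = 0x67.
P'[5]: 0xE2 ⊕ 0x6D ⊕ 0x06 = 0x89.

P'[1] = 0xBD, P'[2] = 0xF7, P'[3] = 0x62, P'[4] = 0x67, P'[5] = 0x89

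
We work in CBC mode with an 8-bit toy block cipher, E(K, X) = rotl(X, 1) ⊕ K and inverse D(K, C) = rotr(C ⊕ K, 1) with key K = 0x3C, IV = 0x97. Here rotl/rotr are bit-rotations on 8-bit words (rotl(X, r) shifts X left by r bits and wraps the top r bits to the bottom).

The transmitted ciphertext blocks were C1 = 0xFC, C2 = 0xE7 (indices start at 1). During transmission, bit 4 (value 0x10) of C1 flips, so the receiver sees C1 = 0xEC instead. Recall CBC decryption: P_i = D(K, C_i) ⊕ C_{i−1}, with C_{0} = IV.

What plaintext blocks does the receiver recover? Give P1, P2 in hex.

Only C1 changed, to 0xEC. In CBC, a change in C_i garbles P_i and flips the same bit in P_{i+1}. Decrypting the received ciphertext:
P1: D(K, 0xEC) = 0x68; 0x68 ⊕ 0x97 = 0xFF.
P2: D(K, 0xE7) = 0xED; 0xED ⊕ 0xEC = 0x01.
Blocks that differ from the original plaintext: P1, P2.

P1 = 0xFF, P2 = 0x01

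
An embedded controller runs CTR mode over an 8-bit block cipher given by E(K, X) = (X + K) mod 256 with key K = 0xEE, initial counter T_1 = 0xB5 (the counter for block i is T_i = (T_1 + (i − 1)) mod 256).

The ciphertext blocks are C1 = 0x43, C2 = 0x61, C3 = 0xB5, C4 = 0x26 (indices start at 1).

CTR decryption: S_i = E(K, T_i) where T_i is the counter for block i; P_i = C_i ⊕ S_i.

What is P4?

P4 = 0x80

P4: T = 0xB8, S = E(K, T) = 0xA6; 0x26 ⊕ 0xA6 = 0x80.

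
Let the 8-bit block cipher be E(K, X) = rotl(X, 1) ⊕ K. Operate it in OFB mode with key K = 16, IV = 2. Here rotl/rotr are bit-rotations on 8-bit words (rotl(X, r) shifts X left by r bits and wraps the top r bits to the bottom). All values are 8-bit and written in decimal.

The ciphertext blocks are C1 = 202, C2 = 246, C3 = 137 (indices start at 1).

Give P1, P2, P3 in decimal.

OFB decryption: S_i = E(K, S_{i−1}) with S_{0} = IV; P_i = C_i ⊕ S_i.
P1: S = E(K, 2) = 20; 202 ⊕ 20 = 222.
P2: S = E(K, 20) = 56; 246 ⊕ 56 = 206.
P3: S = E(K, 56) = 96; 137 ⊕ 96 = 233.

P1 = 222, P2 = 206, P3 = 233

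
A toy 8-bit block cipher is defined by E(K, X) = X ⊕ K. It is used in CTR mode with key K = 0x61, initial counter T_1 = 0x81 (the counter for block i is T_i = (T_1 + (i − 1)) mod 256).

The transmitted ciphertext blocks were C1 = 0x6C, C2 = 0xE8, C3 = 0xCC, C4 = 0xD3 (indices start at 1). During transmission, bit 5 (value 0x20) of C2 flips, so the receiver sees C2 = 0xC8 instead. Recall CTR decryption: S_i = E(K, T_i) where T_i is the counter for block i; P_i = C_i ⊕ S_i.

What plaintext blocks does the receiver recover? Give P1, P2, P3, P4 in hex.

Only C2 changed, to 0xC8. In CTR, a change in C_i flips the same bit in P_i only; the keystream is unaffected. Decrypting the received ciphertext:
P1: T = 0x81, S = E(K, T) = 0xE0; 0x6C ⊕ 0xE0 = 0x8C.
P2: T = 0x82, S = E(K, T) = 0xE3; 0xC8 ⊕ 0xE3 = 0x2B.
P3: T = 0x83, S = E(K, T) = 0xE2; 0xCC ⊕ 0xE2 = 0x2E.
P4: T = 0x84, S = E(K, T) = 0xE5; 0xD3 ⊕ 0xE5 = 0x36.
Blocks that differ from the original plaintext: P2.

P1 = 0x8C, P2 = 0x2B, P3 = 0x2E, P4 = 0x36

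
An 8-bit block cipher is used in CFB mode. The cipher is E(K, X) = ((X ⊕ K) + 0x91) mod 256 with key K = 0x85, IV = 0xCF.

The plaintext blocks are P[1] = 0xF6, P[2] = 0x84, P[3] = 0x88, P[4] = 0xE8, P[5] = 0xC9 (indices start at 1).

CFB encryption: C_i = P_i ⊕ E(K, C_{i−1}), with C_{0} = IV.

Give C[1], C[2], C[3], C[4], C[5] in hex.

C[1] = 0x2D, C[2] = 0xBD, C[3] = 0x41, C[4] = 0xBD, C[5] = 0x00

C[1]: E(K, 0xCF) = 0xDB; 0xF6 ⊕ 0xDB = 0x2D.
C[2]: E(K, 0x2D) = 0x39; 0x84 ⊕ 0x39 = 0xBD.
C[3]: E(K, 0xBD) = 0xC9; 0x88 ⊕ 0xC9 = 0x41.
C[4]: E(K, 0x41) = 0x55; 0xE8 ⊕ 0x55 = 0xBD.
C[5]: E(K, 0xBD) = 0xC9; 0xC9 ⊕ 0xC9 = 0x00.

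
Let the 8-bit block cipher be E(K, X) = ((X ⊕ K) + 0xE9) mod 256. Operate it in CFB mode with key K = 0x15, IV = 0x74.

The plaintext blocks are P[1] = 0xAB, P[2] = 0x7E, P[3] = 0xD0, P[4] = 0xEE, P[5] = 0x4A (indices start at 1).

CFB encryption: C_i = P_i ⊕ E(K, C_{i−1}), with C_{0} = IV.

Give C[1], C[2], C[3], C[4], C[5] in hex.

C[1] = 0xE1, C[2] = 0xA3, C[3] = 0x4F, C[4] = 0xAD, C[5] = 0xEB

C[1]: E(K, 0x74) = 0x4A; 0xAB ⊕ 0x4A = 0xE1.
C[2]: E(K, 0xE1) = 0xDD; 0x7E ⊕ 0xDD = 0xA3.
C[3]: E(K, 0xA3) = 0x9F; 0xD0 ⊕ 0x9F = 0x4F.
C[4]: E(K, 0x4F) = 0x43; 0xEE ⊕ 0x43 = 0xAD.
C[5]: E(K, 0xAD) = 0xA1; 0x4A ⊕ 0xA1 = 0xEB.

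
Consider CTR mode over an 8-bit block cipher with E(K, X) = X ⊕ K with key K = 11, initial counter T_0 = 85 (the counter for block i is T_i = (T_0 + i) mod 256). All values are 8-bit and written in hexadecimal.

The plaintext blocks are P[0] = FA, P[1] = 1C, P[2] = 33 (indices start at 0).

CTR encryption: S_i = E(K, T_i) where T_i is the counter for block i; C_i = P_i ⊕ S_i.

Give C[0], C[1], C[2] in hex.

C[0]: T = 85, S = E(K, T) = 94; FA ⊕ 94 = 6E.
C[1]: T = 86, S = E(K, T) = 97; 1C ⊕ 97 = 8B.
C[2]: T = 87, S = E(K, T) = 96; 33 ⊕ 96 = A5.

C[0] = 6E, C[1] = 8B, C[2] = A5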